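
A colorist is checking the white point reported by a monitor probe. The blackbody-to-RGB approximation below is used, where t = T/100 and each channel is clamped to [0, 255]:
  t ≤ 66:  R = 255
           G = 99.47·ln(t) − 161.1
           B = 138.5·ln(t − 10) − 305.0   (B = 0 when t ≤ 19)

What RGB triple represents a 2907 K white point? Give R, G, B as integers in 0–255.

t = 2907/100 = 29.07; the t ≤ 66 branch applies.
R = 255 by definition for t ≤ 66.
G = 99.47·ln 29.07 − 161.1 = 99.47·3.3697 − 161.1 = 174.085.
B = 138.5·ln(29.07 − 10) − 305.0 = 138.5·ln 19.07 − 305.0 = 138.5·2.9481 − 305.0 = 103.314.
Rounded: (255, 174, 103).

R=255, G=174, B=103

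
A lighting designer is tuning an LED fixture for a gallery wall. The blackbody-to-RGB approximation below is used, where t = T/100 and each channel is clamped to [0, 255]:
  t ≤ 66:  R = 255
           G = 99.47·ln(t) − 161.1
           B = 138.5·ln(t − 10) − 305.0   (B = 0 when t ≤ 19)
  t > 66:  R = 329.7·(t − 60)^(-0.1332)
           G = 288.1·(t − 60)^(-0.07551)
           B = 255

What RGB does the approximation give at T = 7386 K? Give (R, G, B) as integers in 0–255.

t = 7386/100 = 73.86; the t > 66 branch applies.
R = 329.7·(73.86 − 60)^(-0.1332) = 329.7·13.86^(-0.1332) = 329.7·0.70456 = 232.293.
G = 288.1·(73.86 − 60)^(-0.07551) = 288.1·13.86^(-0.07551) = 288.1·0.81995 = 236.227.
B = 255 by definition for t > 66.
Rounded: (232, 236, 255).

(232, 236, 255)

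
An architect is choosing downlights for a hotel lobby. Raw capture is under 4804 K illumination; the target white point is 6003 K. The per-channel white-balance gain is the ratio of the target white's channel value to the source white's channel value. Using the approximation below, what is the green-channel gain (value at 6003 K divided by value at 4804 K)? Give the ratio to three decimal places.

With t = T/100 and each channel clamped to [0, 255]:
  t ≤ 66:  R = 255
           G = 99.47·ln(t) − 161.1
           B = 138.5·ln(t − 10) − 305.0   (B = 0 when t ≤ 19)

1.099

At 4804 K (t = 48.04):
  G = 99.47·ln 48.04 − 161.1 = 99.47·3.8720 − 161.1 = 224.051.
At 6003 K (t = 60.03):
  G = 99.47·ln 60.03 − 161.1 = 99.47·4.0948 − 161.1 = 246.214.
Gain = 246.214 / 224.051 = 1.0989 → 1.099.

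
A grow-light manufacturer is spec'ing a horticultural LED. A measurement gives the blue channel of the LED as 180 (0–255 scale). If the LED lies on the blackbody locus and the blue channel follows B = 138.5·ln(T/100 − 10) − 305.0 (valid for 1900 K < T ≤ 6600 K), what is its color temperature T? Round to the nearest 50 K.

ln(t − 10) = (180 + 305.0) / 138.5 = 3.5018.
t − 10 = e^3.5018 = 33.175, so t = 43.175.
T = 100·t = 4318 K → 4300 K to the nearest 50 K.

4300 K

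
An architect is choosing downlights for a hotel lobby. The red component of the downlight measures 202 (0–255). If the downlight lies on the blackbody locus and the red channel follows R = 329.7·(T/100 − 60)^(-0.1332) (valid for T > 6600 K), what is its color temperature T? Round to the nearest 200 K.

(t − 60)^(-0.1332) = 202/329.7 = 0.61268.
t − 60 = 0.61268^(1/-0.1332) = 0.61268^(-7.508) = 39.569, so t = 99.569.
T = 100·t = 9957 K → 10000 K to the nearest 200 K.

10000 K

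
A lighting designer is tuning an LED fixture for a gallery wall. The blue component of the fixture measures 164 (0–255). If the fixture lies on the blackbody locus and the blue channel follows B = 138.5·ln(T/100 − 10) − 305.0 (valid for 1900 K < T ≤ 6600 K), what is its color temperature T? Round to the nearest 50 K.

ln(t − 10) = (164 + 305.0) / 138.5 = 3.3863.
t − 10 = e^3.3863 = 29.556, so t = 39.556.
T = 100·t = 3956 K → 3950 K to the nearest 50 K.

3950 K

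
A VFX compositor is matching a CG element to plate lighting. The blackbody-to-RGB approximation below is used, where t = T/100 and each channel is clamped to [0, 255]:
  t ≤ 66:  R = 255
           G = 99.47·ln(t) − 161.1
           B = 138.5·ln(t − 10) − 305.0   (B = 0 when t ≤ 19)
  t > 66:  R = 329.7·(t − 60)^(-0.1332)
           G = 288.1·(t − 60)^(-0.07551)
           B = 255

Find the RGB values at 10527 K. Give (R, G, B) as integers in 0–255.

(198, 216, 255)

t = 10527/100 = 105.27; the t > 66 branch applies.
R = 329.7·(105.27 − 60)^(-0.1332) = 329.7·45.27^(-0.1332) = 329.7·0.60179 = 198.411.
G = 288.1·(105.27 − 60)^(-0.07551) = 288.1·45.27^(-0.07551) = 288.1·0.74984 = 216.029.
B = 255 by definition for t > 66.
Rounded: (198, 216, 255).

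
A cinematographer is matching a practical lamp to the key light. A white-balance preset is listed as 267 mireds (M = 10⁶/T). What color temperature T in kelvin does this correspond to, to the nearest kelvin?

T = 10⁶ / 267 = 3745.32 K → 3745 K.

3745 K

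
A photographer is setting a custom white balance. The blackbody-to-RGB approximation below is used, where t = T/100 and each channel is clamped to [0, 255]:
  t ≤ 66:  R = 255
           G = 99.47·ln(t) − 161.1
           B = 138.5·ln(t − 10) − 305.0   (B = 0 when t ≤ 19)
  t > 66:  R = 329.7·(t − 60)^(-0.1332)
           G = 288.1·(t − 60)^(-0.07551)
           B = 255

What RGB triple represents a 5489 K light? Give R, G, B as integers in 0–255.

t = 5489/100 = 54.89; the t ≤ 66 branch applies.
R = 255 by definition for t ≤ 66.
G = 99.47·ln 54.89 − 161.1 = 99.47·4.0053 − 161.1 = 237.310.
B = 138.5·ln(54.89 − 10) − 305.0 = 138.5·ln 44.89 − 305.0 = 138.5·3.8042 − 305.0 = 221.884.
Rounded: (255, 237, 222).

R=255, G=237, B=222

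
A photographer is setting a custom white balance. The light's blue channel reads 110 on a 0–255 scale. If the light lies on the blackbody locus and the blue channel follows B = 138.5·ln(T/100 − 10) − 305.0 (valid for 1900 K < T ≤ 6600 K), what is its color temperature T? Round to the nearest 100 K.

3000 K

ln(t − 10) = (110 + 305.0) / 138.5 = 2.9964.
t − 10 = e^2.9964 = 20.013, so t = 30.013.
T = 100·t = 3001 K → 3000 K to the nearest 100 K.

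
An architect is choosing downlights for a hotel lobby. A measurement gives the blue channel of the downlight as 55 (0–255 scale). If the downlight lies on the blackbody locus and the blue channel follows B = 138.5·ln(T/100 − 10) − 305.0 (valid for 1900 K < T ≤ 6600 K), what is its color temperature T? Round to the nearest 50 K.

2350 K

ln(t − 10) = (55 + 305.0) / 138.5 = 2.5993.
t − 10 = e^2.5993 = 13.454, so t = 23.454.
T = 100·t = 2345 K → 2350 K to the nearest 50 K.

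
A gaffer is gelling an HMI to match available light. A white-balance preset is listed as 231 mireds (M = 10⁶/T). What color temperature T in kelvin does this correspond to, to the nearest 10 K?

T = 10⁶ / 231 = 4329.00 K → 4330 K.

4330 K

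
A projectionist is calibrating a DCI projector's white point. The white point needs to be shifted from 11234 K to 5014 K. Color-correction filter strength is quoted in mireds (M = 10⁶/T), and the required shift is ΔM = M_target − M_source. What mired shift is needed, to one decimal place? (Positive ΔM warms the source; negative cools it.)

M_source = 10⁶/11234 = 89.015; M_target = 10⁶/5014 = 199.442.
ΔM = 199.442 − 89.015 = 110.426 → +110.4 mireds, a warming shift.

+110.4 mireds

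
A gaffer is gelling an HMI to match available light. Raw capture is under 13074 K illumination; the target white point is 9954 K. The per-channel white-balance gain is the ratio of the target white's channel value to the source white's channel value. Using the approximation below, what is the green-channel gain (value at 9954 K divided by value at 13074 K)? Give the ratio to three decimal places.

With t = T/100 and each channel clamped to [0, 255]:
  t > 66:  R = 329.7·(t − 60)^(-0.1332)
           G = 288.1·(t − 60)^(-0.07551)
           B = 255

1.045

At 13074 K (t = 130.74):
  G = 288.1·(130.74 − 60)^(-0.07551) = 288.1·70.74^(-0.07551) = 288.1·0.72499 = 208.870.
At 9954 K (t = 99.54):
  G = 288.1·(99.54 − 60)^(-0.07551) = 288.1·39.54^(-0.07551) = 288.1·0.75754 = 218.248.
Gain = 218.248 / 208.870 = 1.0449 → 1.045.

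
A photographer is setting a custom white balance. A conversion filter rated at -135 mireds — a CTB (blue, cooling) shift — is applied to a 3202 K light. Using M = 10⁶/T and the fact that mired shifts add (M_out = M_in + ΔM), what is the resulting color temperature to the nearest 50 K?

5650 K

M_in = 10⁶/3202 = 312.30 mireds.
M_out = 312.30 + (-135) = 177.30 mireds.
T_out = 10⁶/177.30 = 5640.0 K → 5650 K.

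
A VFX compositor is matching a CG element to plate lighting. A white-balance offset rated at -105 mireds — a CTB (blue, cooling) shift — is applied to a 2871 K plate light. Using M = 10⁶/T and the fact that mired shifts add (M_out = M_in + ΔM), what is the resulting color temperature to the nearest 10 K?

M_in = 10⁶/2871 = 348.31 mireds.
M_out = 348.31 + (-105) = 243.31 mireds.
T_out = 10⁶/243.31 = 4110.0 K → 4110 K.

4110 K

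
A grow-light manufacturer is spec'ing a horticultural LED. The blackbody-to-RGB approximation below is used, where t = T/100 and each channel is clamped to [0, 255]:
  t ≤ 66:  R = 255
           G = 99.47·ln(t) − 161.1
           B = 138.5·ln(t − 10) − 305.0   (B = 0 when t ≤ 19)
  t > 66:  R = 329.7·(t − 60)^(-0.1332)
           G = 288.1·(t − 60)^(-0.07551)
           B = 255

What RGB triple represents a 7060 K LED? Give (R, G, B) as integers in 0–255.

(241, 241, 255)

t = 7060/100 = 70.6; the t > 66 branch applies.
R = 329.7·(70.6 − 60)^(-0.1332) = 329.7·10.6^(-0.1332) = 329.7·0.73018 = 240.740.
G = 288.1·(70.6 − 60)^(-0.07551) = 288.1·10.6^(-0.07551) = 288.1·0.83672 = 241.058.
B = 255 by definition for t > 66.
Rounded: (241, 241, 255).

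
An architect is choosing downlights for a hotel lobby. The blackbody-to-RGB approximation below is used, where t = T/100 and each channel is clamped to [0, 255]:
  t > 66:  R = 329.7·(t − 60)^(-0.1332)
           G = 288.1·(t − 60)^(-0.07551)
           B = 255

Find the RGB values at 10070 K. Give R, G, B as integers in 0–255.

R=201, G=218, B=255

t = 10070/100 = 100.7; the t > 66 branch applies.
R = 329.7·(100.7 − 60)^(-0.1332) = 329.7·40.7^(-0.1332) = 329.7·0.61038 = 201.243.
G = 288.1·(100.7 − 60)^(-0.07551) = 288.1·40.7^(-0.07551) = 288.1·0.75589 = 217.772.
B = 255 by definition for t > 66.
Rounded: (201, 218, 255).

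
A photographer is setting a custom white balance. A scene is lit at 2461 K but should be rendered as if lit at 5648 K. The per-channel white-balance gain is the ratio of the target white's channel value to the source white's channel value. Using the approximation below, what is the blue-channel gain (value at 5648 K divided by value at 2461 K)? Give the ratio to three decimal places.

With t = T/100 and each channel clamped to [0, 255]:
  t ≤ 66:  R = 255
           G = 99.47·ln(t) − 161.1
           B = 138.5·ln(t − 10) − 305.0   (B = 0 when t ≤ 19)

At 2461 K (t = 24.61):
  B = 138.5·ln(24.61 − 10) − 305.0 = 138.5·ln 14.61 − 305.0 = 138.5·2.6817 − 305.0 = 66.416.
At 5648 K (t = 56.48):
  B = 138.5·ln(56.48 − 10) − 305.0 = 138.5·ln 46.48 − 305.0 = 138.5·3.8390 − 305.0 = 226.705.
Gain = 226.705 / 66.416 = 3.4134 → 3.413.

3.413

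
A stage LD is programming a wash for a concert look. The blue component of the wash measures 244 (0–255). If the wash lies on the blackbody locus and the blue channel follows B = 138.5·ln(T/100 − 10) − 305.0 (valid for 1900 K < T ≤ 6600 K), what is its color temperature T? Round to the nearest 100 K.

ln(t − 10) = (244 + 305.0) / 138.5 = 3.9639.
t − 10 = e^3.9639 = 52.662, so t = 62.662.
T = 100·t = 6266 K → 6300 K to the nearest 100 K.

6300 K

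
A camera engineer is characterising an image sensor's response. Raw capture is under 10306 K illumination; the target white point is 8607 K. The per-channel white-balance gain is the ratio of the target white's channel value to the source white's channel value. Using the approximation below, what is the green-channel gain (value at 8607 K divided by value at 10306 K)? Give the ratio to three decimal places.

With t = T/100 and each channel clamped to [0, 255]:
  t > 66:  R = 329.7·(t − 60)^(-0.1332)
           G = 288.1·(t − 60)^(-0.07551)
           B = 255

1.039

At 10306 K (t = 103.06):
  G = 288.1·(103.06 − 60)^(-0.07551) = 288.1·43.06^(-0.07551) = 288.1·0.75268 = 216.847.
At 8607 K (t = 86.07):
  G = 288.1·(86.07 − 60)^(-0.07551) = 288.1·26.07^(-0.07551) = 288.1·0.78175 = 225.222.
Gain = 225.222 / 216.847 = 1.0386 → 1.039.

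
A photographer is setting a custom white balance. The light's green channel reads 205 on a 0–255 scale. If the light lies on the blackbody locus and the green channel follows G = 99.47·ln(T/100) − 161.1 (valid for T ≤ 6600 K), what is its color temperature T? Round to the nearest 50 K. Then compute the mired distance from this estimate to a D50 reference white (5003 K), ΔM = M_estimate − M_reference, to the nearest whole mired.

+53 mireds

ln t = (205 + 161.1) / 99.47 = 3.6805.
t = e^3.6805 = 39.666.
T = 100·t = 3967 K → 3950 K to the nearest 50 K.
M_estimate = 10⁶/3950 = 253.16; M_reference = 10⁶/5003 = 199.88.
ΔM = 253.16 − 199.88 = 53.28 → +53 mireds.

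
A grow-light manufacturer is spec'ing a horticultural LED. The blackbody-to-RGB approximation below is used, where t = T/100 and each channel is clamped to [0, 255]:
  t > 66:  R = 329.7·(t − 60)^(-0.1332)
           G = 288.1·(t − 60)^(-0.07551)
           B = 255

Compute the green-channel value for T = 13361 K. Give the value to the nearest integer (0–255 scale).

t = 13361/100 = 133.61; the t > 66 branch applies.
G = 288.1·(133.61 − 60)^(-0.07551) = 288.1·73.61^(-0.07551) = 288.1·0.72282 = 208.243.
Rounded: 208.

208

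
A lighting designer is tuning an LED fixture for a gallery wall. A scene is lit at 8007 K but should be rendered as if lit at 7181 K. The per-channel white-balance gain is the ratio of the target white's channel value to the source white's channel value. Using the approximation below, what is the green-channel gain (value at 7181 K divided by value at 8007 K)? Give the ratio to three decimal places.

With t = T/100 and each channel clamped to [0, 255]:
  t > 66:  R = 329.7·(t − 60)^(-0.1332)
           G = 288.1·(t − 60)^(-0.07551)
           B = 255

1.041

At 8007 K (t = 80.07):
  G = 288.1·(80.07 − 60)^(-0.07551) = 288.1·20.07^(-0.07551) = 288.1·0.79734 = 229.714.
At 7181 K (t = 71.81):
  G = 288.1·(71.81 − 60)^(-0.07551) = 288.1·11.81^(-0.07551) = 288.1·0.82992 = 239.099.
Gain = 239.099 / 229.714 = 1.0409 → 1.041.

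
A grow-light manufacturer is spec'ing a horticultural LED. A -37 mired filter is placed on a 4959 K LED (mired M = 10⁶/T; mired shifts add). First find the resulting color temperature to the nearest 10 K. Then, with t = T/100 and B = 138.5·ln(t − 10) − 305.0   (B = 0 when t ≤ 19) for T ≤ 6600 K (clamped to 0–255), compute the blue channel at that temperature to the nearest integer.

239

M_in = 10⁶/4959 = 201.65; M_out = 201.65 + (-37) = 164.65.
T_out = 10⁶/164.65 = 6073.4 K → 6070 K; t = 60.7.
B = 138.5·ln(60.7 − 10) − 305.0 = 138.5·ln 50.7 − 305.0 = 138.5·3.9259 − 305.0 = 238.741.
Rounded: 239.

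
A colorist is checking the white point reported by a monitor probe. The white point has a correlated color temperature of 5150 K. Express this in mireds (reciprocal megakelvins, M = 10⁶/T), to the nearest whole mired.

194 mireds

M = 10⁶ / 5150 = 194.175 → 194 mireds.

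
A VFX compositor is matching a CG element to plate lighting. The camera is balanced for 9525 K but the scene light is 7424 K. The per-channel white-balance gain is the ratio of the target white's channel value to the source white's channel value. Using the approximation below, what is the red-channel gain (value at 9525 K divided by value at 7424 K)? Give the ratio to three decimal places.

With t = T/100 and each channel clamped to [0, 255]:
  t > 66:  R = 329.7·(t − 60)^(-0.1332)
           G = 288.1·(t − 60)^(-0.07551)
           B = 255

At 7424 K (t = 74.24):
  R = 329.7·(74.24 − 60)^(-0.1332) = 329.7·14.24^(-0.1332) = 329.7·0.70202 = 231.458.
At 9525 K (t = 95.25):
  R = 329.7·(95.25 − 60)^(-0.1332) = 329.7·35.25^(-0.1332) = 329.7·0.62218 = 205.134.
Gain = 205.134 / 231.458 = 0.8863 → 0.886.

0.886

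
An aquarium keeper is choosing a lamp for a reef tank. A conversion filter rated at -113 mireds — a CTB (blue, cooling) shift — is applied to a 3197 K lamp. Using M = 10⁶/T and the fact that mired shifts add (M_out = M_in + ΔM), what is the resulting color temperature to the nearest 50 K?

5000 K

M_in = 10⁶/3197 = 312.79 mireds.
M_out = 312.79 + (-113) = 199.79 mireds.
T_out = 10⁶/199.79 = 5005.2 K → 5000 K.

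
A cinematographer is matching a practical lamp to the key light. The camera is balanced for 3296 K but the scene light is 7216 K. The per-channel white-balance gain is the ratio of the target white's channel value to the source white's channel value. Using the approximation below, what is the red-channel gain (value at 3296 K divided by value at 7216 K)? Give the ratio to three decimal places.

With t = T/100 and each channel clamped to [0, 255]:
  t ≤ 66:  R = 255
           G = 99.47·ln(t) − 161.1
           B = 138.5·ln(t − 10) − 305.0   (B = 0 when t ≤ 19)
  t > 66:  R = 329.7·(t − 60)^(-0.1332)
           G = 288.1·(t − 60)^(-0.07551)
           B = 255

1.079

At 7216 K (t = 72.16):
  R = 329.7·(72.16 − 60)^(-0.1332) = 329.7·12.16^(-0.1332) = 329.7·0.71695 = 236.377.
At 3296 K (t = 32.96):
  R = 255 by definition for t ≤ 66.
Gain = 255.000 / 236.377 = 1.0788 → 1.079.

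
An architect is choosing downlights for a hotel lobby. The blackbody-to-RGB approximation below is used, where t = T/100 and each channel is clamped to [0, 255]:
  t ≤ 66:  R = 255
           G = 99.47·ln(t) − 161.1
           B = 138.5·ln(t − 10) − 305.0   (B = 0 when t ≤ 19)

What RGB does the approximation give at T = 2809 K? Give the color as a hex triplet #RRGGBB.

t = 2809/100 = 28.09; the t ≤ 66 branch applies.
R = 255 by definition for t ≤ 66.
G = 99.47·ln 28.09 − 161.1 = 99.47·3.3354 − 161.1 = 170.674.
B = 138.5·ln(28.09 − 10) − 305.0 = 138.5·ln 18.09 − 305.0 = 138.5·2.8954 − 305.0 = 96.007.
Rounded: (255, 171, 96).
In hex: #FFAB60.

#FFAB60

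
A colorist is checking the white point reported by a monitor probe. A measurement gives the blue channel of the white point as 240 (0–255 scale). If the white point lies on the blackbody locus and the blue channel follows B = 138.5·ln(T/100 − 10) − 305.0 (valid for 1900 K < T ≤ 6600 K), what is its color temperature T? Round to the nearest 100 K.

ln(t − 10) = (240 + 305.0) / 138.5 = 3.9350.
t − 10 = e^3.9350 = 51.163, so t = 61.163.
T = 100·t = 6116 K → 6100 K to the nearest 100 K.

6100 K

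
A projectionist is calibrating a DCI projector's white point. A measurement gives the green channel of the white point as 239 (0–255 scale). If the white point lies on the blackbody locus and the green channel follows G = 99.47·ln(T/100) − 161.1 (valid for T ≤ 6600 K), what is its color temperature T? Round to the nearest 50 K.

ln t = (239 + 161.1) / 99.47 = 4.0223.
t = e^4.0223 = 55.830.
T = 100·t = 5583 K → 5600 K to the nearest 50 K.

5600 K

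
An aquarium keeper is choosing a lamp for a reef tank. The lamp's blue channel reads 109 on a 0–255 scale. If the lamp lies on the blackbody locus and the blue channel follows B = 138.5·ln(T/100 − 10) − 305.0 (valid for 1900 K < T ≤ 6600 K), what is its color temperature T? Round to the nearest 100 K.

3000 K

ln(t − 10) = (109 + 305.0) / 138.5 = 2.9892.
t − 10 = e^2.9892 = 19.869, so t = 29.869.
T = 100·t = 2987 K → 3000 K to the nearest 100 K.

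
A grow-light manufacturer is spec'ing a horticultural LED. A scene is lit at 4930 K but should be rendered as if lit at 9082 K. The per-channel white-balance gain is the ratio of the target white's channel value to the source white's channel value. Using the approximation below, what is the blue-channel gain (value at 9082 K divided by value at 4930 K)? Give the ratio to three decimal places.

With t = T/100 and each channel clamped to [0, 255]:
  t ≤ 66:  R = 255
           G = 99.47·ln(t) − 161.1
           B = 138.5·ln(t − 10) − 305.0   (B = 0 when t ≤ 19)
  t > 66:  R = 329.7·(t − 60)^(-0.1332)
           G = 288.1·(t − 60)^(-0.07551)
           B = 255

At 4930 K (t = 49.3):
  B = 138.5·ln(49.3 − 10) − 305.0 = 138.5·ln 39.3 − 305.0 = 138.5·3.6712 − 305.0 = 203.465.
At 9082 K (t = 90.82):
  B = 255 by definition for t > 66.
Gain = 255.000 / 203.465 = 1.2533 → 1.253.

1.253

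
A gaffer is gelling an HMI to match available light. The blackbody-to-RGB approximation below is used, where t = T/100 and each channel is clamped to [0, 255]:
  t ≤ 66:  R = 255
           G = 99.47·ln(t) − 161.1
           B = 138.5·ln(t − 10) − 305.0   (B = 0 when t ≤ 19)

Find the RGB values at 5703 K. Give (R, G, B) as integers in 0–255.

(255, 241, 228)

t = 5703/100 = 57.03; the t ≤ 66 branch applies.
R = 255 by definition for t ≤ 66.
G = 99.47·ln 57.03 − 161.1 = 99.47·4.0436 − 161.1 = 241.115.
B = 138.5·ln(57.03 − 10) − 305.0 = 138.5·ln 47.03 − 305.0 = 138.5·3.8508 − 305.0 = 228.334.
Rounded: (255, 241, 228).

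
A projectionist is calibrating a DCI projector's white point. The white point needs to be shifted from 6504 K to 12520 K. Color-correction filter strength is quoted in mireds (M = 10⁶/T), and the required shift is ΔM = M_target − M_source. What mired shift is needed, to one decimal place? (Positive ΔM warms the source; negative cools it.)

-73.9 mireds

M_source = 10⁶/6504 = 153.752; M_target = 10⁶/12520 = 79.872.
ΔM = 79.872 − 153.752 = -73.879 → -73.9 mireds, a cooling shift.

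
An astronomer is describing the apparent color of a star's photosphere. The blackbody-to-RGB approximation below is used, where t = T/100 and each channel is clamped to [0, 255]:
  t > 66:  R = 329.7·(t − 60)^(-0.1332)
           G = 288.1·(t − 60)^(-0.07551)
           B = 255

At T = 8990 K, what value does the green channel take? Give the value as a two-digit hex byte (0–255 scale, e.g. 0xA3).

t = 8990/100 = 89.9; the t > 66 branch applies.
G = 288.1·(89.9 − 60)^(-0.07551) = 288.1·29.9^(-0.07551) = 288.1·0.77370 = 222.903.
Rounded: 223; in hex, 0xDF.

0xDF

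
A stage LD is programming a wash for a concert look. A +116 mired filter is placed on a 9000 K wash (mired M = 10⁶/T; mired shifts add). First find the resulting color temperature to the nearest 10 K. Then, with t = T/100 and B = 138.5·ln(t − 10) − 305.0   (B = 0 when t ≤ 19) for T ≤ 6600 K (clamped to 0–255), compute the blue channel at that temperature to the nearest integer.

M_in = 10⁶/9000 = 111.11; M_out = 111.11 + (+116) = 227.11.
T_out = 10⁶/227.11 = 4403.1 K → 4400 K; t = 44.
B = 138.5·ln(44 − 10) − 305.0 = 138.5·ln 34 − 305.0 = 138.5·3.5264 − 305.0 = 183.401.
Rounded: 183.

183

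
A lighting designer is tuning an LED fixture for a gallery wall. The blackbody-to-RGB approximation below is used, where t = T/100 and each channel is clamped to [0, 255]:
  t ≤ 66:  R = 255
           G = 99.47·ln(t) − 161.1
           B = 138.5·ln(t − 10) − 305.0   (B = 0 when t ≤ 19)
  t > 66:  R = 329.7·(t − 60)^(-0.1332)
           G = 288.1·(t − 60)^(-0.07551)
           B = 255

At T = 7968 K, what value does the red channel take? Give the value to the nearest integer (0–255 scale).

t = 7968/100 = 79.68; the t > 66 branch applies.
R = 329.7·(79.68 − 60)^(-0.1332) = 329.7·19.68^(-0.1332) = 329.7·0.67241 = 221.694.
Rounded: 222.

222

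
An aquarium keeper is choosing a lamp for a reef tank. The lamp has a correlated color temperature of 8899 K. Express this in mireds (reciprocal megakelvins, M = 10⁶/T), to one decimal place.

M = 10⁶ / 8899 = 112.372 → 112.4 mireds.

112.4 mireds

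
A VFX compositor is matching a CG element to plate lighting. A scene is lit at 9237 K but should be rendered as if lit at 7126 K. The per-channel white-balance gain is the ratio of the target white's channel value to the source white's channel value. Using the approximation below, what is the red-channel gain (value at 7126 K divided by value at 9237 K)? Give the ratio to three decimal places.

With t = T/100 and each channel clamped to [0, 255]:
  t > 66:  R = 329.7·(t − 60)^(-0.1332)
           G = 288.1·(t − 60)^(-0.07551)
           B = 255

At 9237 K (t = 92.37):
  R = 329.7·(92.37 − 60)^(-0.1332) = 329.7·32.37^(-0.1332) = 329.7·0.62929 = 207.476.
At 7126 K (t = 71.26):
  R = 329.7·(71.26 − 60)^(-0.1332) = 329.7·11.26^(-0.1332) = 329.7·0.72433 = 238.811.
Gain = 238.811 / 207.476 = 1.1510 → 1.151.

1.151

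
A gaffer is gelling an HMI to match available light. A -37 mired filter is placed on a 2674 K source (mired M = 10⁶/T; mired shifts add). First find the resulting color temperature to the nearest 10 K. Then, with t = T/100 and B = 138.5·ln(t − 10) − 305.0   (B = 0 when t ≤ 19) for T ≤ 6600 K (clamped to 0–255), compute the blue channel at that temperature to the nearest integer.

108

M_in = 10⁶/2674 = 373.97; M_out = 373.97 + (-37) = 336.97.
T_out = 10⁶/336.97 = 2967.6 K → 2970 K; t = 29.7.
B = 138.5·ln(29.7 − 10) − 305.0 = 138.5·ln 19.7 − 305.0 = 138.5·2.9806 − 305.0 = 107.816.
Rounded: 108.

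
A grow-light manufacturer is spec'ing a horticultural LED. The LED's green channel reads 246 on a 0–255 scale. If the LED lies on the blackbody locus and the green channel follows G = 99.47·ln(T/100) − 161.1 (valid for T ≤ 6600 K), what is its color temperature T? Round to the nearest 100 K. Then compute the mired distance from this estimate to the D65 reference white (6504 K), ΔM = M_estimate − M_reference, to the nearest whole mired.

ln t = (246 + 161.1) / 99.47 = 4.0927.
t = e^4.0927 = 59.901.
T = 100·t = 5990 K → 6000 K to the nearest 100 K.
M_estimate = 10⁶/6000 = 166.67; M_reference = 10⁶/6504 = 153.75.
ΔM = 166.67 − 153.75 = 12.92 → +13 mireds.

+13 mireds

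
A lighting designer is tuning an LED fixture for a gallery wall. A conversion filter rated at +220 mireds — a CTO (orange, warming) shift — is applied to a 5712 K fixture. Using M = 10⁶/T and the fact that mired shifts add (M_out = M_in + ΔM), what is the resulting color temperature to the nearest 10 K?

M_in = 10⁶/5712 = 175.07 mireds.
M_out = 175.07 + (+220) = 395.07 mireds.
T_out = 10⁶/395.07 = 2531.2 K → 2530 K.

2530 K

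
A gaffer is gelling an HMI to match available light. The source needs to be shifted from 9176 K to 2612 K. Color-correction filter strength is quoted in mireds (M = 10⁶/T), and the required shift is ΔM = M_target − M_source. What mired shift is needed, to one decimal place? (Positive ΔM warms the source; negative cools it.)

+273.9 mireds

M_source = 10⁶/9176 = 108.980; M_target = 10⁶/2612 = 382.848.
ΔM = 382.848 − 108.980 = 273.868 → +273.9 mireds, a warming shift.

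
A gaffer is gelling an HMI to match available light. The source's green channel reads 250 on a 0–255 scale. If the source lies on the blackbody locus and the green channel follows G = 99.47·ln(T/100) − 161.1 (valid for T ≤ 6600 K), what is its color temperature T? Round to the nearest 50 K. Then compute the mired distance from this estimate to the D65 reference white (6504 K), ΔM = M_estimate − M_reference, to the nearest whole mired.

+6 mireds

ln t = (250 + 161.1) / 99.47 = 4.1329.
t = e^4.1329 = 62.359.
T = 100·t = 6236 K → 6250 K to the nearest 50 K.
M_estimate = 10⁶/6250 = 160.00; M_reference = 10⁶/6504 = 153.75.
ΔM = 160.00 − 153.75 = 6.25 → +6 mireds.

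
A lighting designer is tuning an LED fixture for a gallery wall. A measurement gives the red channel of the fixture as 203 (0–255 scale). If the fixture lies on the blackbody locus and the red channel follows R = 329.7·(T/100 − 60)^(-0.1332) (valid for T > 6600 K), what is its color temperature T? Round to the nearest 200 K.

9800 K

(t − 60)^(-0.1332) = 203/329.7 = 0.61571.
t − 60 = 0.61571^(1/-0.1332) = 0.61571^(-7.508) = 38.129, so t = 98.129.
T = 100·t = 9813 K → 9800 K to the nearest 200 K.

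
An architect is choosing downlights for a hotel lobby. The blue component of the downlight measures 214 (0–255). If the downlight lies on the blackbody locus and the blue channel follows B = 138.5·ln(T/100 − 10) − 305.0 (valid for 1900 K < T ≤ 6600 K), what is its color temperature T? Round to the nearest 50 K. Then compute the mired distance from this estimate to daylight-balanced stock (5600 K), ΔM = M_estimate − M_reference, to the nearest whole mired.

ln(t − 10) = (214 + 305.0) / 138.5 = 3.7473.
t − 10 = e^3.7473 = 42.406, so t = 52.406.
T = 100·t = 5241 K → 5250 K to the nearest 50 K.
M_estimate = 10⁶/5250 = 190.48; M_reference = 10⁶/5600 = 178.57.
ΔM = 190.48 − 178.57 = 11.90 → +12 mireds.

+12 mireds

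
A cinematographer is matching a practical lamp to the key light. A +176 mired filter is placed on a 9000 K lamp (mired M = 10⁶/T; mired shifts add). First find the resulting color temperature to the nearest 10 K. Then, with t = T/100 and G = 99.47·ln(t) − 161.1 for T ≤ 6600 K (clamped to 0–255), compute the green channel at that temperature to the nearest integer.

M_in = 10⁶/9000 = 111.11; M_out = 111.11 + (+176) = 287.11.
T_out = 10⁶/287.11 = 3483.0 K → 3480 K; t = 34.8.
G = 99.47·ln 34.8 − 161.1 = 99.47·3.5496 − 161.1 = 191.980.
Rounded: 192.

192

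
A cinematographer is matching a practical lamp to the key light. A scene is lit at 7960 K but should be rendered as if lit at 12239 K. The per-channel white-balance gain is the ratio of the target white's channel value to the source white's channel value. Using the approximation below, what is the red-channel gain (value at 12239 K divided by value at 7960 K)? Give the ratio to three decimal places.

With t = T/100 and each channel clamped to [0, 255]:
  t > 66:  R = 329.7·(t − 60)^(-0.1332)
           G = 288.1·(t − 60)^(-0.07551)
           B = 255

0.857

At 7960 K (t = 79.6):
  R = 329.7·(79.6 − 60)^(-0.1332) = 329.7·19.6^(-0.1332) = 329.7·0.67278 = 221.815.
At 12239 K (t = 122.39):
  R = 329.7·(122.39 − 60)^(-0.1332) = 329.7·62.39^(-0.1332) = 329.7·0.57662 = 190.112.
Gain = 190.112 / 221.815 = 0.8571 → 0.857.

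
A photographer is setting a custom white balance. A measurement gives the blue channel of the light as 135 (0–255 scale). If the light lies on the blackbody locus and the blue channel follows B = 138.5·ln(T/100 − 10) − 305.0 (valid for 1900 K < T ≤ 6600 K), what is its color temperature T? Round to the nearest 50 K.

3400 K

ln(t − 10) = (135 + 305.0) / 138.5 = 3.1769.
t − 10 = e^3.1769 = 23.972, so t = 33.972.
T = 100·t = 3397 K → 3400 K to the nearest 50 K.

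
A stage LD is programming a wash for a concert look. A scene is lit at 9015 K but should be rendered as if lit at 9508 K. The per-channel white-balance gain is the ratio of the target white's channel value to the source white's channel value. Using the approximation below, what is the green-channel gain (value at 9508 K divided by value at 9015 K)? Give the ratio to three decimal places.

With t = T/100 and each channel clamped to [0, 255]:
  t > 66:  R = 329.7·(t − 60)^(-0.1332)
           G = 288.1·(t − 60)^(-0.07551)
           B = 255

0.989

At 9015 K (t = 90.15):
  G = 288.1·(90.15 − 60)^(-0.07551) = 288.1·30.15^(-0.07551) = 288.1·0.77321 = 222.763.
At 9508 K (t = 95.08):
  G = 288.1·(95.08 − 60)^(-0.07551) = 288.1·35.08^(-0.07551) = 288.1·0.76442 = 220.230.
Gain = 220.230 / 222.763 = 0.9886 → 0.989.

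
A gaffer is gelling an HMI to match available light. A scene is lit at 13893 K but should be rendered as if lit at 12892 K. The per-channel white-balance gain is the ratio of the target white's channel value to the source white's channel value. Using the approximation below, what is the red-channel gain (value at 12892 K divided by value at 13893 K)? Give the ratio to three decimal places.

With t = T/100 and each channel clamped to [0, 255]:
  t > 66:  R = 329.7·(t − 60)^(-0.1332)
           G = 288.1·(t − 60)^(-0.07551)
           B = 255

At 13893 K (t = 138.93):
  R = 329.7·(138.93 − 60)^(-0.1332) = 329.7·78.93^(-0.1332) = 329.7·0.55884 = 184.249.
At 12892 K (t = 128.92):
  R = 329.7·(128.92 − 60)^(-0.1332) = 329.7·68.92^(-0.1332) = 329.7·0.56903 = 187.608.
Gain = 187.608 / 184.249 = 1.0182 → 1.018.

1.018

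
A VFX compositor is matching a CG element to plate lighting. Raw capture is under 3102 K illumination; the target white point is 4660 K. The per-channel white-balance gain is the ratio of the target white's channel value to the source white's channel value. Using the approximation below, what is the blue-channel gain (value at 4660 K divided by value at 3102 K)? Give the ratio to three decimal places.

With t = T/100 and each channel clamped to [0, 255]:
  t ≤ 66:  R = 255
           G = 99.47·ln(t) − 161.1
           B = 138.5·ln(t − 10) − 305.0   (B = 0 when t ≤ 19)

At 3102 K (t = 31.02):
  B = 138.5·ln(31.02 − 10) − 305.0 = 138.5·ln 21.02 − 305.0 = 138.5·3.0455 − 305.0 = 116.798.
At 4660 K (t = 46.6):
  B = 138.5·ln(46.6 − 10) − 305.0 = 138.5·ln 36.6 − 305.0 = 138.5·3.6000 − 305.0 = 193.607.
Gain = 193.607 / 116.798 = 1.6576 → 1.658.

1.658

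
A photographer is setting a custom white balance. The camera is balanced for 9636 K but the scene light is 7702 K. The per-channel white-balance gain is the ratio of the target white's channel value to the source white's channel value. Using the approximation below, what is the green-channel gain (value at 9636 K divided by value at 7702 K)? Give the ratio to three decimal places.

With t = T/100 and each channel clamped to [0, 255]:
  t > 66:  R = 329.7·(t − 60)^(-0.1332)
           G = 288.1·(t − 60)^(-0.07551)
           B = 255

0.944

At 7702 K (t = 77.02):
  G = 288.1·(77.02 − 60)^(-0.07551) = 288.1·17.02^(-0.07551) = 288.1·0.80733 = 232.591.
At 9636 K (t = 96.36):
  G = 288.1·(96.36 − 60)^(-0.07551) = 288.1·36.36^(-0.07551) = 288.1·0.76236 = 219.634.
Gain = 219.634 / 232.591 = 0.9443 → 0.944.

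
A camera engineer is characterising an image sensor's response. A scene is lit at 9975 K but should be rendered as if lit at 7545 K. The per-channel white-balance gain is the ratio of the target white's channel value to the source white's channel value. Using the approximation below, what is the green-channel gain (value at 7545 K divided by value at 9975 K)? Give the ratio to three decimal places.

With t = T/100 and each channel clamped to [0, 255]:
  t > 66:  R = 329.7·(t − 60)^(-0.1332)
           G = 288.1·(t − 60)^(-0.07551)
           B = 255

At 9975 K (t = 99.75):
  G = 288.1·(99.75 − 60)^(-0.07551) = 288.1·39.75^(-0.07551) = 288.1·0.75724 = 218.161.
At 7545 K (t = 75.45):
  G = 288.1·(75.45 − 60)^(-0.07551) = 288.1·15.45^(-0.07551) = 288.1·0.81325 = 234.297.
Gain = 234.297 / 218.161 = 1.0740 → 1.074.

1.074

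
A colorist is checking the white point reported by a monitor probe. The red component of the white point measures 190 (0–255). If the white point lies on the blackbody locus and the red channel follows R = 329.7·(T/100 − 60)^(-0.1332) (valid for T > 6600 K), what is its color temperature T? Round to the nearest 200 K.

12200 K

(t − 60)^(-0.1332) = 190/329.7 = 0.57628.
t − 60 = 0.57628^(1/-0.1332) = 0.57628^(-7.508) = 62.667, so t = 122.667.
T = 100·t = 12267 K → 12200 K to the nearest 200 K.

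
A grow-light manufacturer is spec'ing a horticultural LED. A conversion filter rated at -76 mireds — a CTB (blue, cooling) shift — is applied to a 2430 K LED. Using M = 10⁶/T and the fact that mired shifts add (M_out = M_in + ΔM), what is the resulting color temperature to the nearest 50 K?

3000 K

M_in = 10⁶/2430 = 411.52 mireds.
M_out = 411.52 + (-76) = 335.52 mireds.
T_out = 10⁶/335.52 = 2980.4 K → 3000 K.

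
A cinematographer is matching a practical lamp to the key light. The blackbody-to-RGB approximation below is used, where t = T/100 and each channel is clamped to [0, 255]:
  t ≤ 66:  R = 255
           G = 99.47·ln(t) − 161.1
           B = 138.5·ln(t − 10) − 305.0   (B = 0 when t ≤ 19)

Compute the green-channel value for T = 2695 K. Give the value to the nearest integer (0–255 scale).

t = 2695/100 = 26.95; the t ≤ 66 branch applies.
G = 99.47·ln 26.95 − 161.1 = 99.47·3.2940 − 161.1 = 166.553.
Rounded: 167.

167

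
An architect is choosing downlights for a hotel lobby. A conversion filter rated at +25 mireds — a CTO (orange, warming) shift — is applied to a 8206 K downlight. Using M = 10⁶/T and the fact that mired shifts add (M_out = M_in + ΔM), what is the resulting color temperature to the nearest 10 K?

M_in = 10⁶/8206 = 121.86 mireds.
M_out = 121.86 + (+25) = 146.86 mireds.
T_out = 10⁶/146.86 = 6809.1 K → 6810 K.

6810 K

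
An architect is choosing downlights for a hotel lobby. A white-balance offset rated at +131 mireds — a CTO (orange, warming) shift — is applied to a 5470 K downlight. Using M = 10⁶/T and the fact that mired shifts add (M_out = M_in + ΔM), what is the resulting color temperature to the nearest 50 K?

M_in = 10⁶/5470 = 182.82 mireds.
M_out = 182.82 + (+131) = 313.82 mireds.
T_out = 10⁶/313.82 = 3186.6 K → 3200 K.

3200 K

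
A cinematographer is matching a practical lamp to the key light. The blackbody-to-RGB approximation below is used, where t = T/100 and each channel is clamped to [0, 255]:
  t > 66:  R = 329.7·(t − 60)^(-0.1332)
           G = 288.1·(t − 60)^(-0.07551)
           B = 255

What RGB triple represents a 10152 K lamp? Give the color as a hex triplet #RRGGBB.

t = 10152/100 = 101.52; the t > 66 branch applies.
R = 329.7·(101.52 − 60)^(-0.1332) = 329.7·41.52^(-0.1332) = 329.7·0.60876 = 200.709.
G = 288.1·(101.52 − 60)^(-0.07551) = 288.1·41.52^(-0.07551) = 288.1·0.75475 = 217.445.
B = 255 by definition for t > 66.
Rounded: (201, 217, 255).
In hex: #C9D9FF.

#C9D9FF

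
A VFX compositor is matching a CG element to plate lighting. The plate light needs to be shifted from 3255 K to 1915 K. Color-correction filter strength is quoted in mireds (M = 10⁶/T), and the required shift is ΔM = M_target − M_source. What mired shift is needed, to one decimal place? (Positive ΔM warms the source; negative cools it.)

M_source = 10⁶/3255 = 307.220; M_target = 10⁶/1915 = 522.193.
ΔM = 522.193 − 307.220 = 214.974 → +215.0 mireds, a warming shift.

+215.0 mireds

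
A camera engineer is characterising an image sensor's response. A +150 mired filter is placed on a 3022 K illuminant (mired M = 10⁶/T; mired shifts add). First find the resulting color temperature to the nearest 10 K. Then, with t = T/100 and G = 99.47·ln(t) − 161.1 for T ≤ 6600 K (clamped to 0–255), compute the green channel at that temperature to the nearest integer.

141

M_in = 10⁶/3022 = 330.91; M_out = 330.91 + (+150) = 480.91.
T_out = 10⁶/480.91 = 2079.4 K → 2080 K; t = 20.8.
G = 99.47·ln 20.8 − 161.1 = 99.47·3.0350 − 161.1 = 140.787.
Rounded: 141.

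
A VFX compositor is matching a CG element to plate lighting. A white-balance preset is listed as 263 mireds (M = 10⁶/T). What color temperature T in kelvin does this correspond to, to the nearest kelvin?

T = 10⁶ / 263 = 3802.28 K → 3802 K.

3802 K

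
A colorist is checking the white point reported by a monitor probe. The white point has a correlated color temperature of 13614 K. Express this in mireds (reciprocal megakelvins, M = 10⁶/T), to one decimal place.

73.5 mireds

M = 10⁶ / 13614 = 73.454 → 73.5 mireds.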